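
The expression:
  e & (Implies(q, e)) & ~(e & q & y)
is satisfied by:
  {e: True, q: False, y: False}
  {e: True, y: True, q: False}
  {e: True, q: True, y: False}


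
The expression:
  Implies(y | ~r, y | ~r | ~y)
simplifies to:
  True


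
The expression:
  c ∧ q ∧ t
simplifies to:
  c ∧ q ∧ t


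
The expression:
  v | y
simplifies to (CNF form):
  v | y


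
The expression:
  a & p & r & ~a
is never true.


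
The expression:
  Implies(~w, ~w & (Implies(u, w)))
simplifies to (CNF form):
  w | ~u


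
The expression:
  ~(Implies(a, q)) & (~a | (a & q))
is never true.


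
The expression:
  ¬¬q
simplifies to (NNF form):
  q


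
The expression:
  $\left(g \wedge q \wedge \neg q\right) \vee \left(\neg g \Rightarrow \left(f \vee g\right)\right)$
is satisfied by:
  {g: True, f: True}
  {g: True, f: False}
  {f: True, g: False}


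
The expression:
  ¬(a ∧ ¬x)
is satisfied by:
  {x: True, a: False}
  {a: False, x: False}
  {a: True, x: True}


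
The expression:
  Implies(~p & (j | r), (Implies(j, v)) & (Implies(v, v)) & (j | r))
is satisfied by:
  {v: True, p: True, j: False}
  {v: True, p: False, j: False}
  {p: True, v: False, j: False}
  {v: False, p: False, j: False}
  {j: True, v: True, p: True}
  {j: True, v: True, p: False}
  {j: True, p: True, v: False}


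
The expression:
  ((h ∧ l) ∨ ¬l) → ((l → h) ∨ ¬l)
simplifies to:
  True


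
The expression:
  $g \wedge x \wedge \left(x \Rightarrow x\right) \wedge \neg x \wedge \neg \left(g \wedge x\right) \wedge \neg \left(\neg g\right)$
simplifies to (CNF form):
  $\text{False}$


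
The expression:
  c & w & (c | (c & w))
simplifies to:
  c & w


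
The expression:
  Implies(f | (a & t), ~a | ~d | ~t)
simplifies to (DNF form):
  ~a | ~d | ~t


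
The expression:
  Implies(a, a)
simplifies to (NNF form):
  True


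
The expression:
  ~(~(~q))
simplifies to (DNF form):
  ~q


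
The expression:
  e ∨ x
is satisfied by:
  {x: True, e: True}
  {x: True, e: False}
  {e: True, x: False}


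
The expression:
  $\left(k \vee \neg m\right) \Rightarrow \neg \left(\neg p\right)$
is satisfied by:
  {m: True, p: True, k: False}
  {p: True, k: False, m: False}
  {m: True, p: True, k: True}
  {p: True, k: True, m: False}
  {m: True, k: False, p: False}


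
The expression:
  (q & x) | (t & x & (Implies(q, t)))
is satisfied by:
  {x: True, t: True, q: True}
  {x: True, t: True, q: False}
  {x: True, q: True, t: False}


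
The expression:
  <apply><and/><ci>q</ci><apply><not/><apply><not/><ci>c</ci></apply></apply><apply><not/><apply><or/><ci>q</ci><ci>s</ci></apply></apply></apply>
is never true.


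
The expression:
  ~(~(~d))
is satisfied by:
  {d: False}


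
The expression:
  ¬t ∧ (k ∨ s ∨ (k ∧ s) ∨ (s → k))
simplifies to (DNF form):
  ¬t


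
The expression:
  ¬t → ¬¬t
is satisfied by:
  {t: True}


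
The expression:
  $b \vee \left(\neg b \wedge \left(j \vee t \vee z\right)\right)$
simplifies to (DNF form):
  $b \vee j \vee t \vee z$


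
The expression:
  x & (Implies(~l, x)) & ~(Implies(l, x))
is never true.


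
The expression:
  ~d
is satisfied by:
  {d: False}


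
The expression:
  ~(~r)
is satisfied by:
  {r: True}


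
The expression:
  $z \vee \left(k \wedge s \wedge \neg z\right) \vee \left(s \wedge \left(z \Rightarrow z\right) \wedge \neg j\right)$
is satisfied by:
  {z: True, s: True, k: True, j: False}
  {z: True, s: True, k: False, j: False}
  {z: True, s: True, j: True, k: True}
  {z: True, s: True, j: True, k: False}
  {z: True, k: True, j: False, s: False}
  {z: True, k: False, j: False, s: False}
  {z: True, j: True, k: True, s: False}
  {z: True, j: True, k: False, s: False}
  {s: True, k: True, j: False, z: False}
  {s: True, k: False, j: False, z: False}
  {s: True, j: True, k: True, z: False}


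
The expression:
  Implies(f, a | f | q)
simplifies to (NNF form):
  True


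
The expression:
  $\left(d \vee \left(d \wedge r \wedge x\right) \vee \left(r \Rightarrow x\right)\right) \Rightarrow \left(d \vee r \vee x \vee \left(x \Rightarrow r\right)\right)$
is always true.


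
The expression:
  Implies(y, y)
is always true.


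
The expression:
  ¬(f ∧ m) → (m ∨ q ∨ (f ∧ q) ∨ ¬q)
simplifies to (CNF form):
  True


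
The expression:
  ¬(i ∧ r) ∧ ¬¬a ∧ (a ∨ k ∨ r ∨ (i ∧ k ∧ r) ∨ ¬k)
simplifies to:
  a ∧ (¬i ∨ ¬r)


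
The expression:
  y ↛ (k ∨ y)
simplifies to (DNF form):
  False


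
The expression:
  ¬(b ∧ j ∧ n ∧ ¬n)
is always true.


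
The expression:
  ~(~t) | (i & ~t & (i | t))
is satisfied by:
  {i: True, t: True}
  {i: True, t: False}
  {t: True, i: False}


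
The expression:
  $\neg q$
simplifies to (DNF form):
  $\neg q$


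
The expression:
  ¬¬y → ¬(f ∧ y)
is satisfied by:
  {y: False, f: False}
  {f: True, y: False}
  {y: True, f: False}


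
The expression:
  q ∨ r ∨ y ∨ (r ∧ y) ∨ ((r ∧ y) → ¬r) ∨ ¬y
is always true.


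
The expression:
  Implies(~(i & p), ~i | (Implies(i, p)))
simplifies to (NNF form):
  p | ~i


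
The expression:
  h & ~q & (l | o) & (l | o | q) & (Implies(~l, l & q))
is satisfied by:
  {h: True, l: True, q: False}


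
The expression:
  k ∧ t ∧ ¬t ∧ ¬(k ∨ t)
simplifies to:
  False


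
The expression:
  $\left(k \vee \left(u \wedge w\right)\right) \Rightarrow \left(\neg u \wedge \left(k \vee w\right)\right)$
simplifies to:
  $\left(\neg k \wedge \neg w\right) \vee \neg u$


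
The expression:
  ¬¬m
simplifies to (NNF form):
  m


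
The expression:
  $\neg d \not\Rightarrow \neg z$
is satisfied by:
  {z: True, d: False}


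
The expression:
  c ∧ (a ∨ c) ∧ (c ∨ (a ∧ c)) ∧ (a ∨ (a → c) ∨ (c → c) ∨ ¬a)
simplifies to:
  c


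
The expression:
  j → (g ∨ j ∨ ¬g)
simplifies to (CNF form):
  True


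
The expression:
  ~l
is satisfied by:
  {l: False}


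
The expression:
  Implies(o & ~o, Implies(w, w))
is always true.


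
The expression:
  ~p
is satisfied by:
  {p: False}


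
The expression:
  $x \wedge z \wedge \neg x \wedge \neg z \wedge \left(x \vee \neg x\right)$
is never true.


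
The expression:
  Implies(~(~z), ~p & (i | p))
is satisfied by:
  {i: True, z: False, p: False}
  {i: False, z: False, p: False}
  {p: True, i: True, z: False}
  {p: True, i: False, z: False}
  {z: True, i: True, p: False}


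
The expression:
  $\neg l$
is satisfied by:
  {l: False}


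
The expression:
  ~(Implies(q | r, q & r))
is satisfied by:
  {q: True, r: False}
  {r: True, q: False}


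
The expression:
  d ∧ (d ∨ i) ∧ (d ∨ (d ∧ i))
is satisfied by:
  {d: True}


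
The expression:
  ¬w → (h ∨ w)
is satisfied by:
  {h: True, w: True}
  {h: True, w: False}
  {w: True, h: False}


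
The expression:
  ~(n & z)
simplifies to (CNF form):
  ~n | ~z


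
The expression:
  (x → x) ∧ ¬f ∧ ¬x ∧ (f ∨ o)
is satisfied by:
  {o: True, x: False, f: False}


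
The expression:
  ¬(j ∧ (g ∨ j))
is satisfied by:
  {j: False}


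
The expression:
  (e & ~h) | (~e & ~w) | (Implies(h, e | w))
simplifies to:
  True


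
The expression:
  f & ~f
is never true.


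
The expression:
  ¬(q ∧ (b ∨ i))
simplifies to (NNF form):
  (¬b ∧ ¬i) ∨ ¬q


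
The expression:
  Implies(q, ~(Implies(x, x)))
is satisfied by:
  {q: False}


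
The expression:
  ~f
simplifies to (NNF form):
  ~f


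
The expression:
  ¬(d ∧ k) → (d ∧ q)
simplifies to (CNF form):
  d ∧ (k ∨ q)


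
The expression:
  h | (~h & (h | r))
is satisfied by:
  {r: True, h: True}
  {r: True, h: False}
  {h: True, r: False}


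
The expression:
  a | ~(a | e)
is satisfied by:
  {a: True, e: False}
  {e: False, a: False}
  {e: True, a: True}


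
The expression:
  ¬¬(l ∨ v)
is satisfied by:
  {v: True, l: True}
  {v: True, l: False}
  {l: True, v: False}


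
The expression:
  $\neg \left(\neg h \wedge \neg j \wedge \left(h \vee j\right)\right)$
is always true.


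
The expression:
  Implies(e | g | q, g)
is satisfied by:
  {g: True, e: False, q: False}
  {q: True, g: True, e: False}
  {g: True, e: True, q: False}
  {q: True, g: True, e: True}
  {q: False, e: False, g: False}


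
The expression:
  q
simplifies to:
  q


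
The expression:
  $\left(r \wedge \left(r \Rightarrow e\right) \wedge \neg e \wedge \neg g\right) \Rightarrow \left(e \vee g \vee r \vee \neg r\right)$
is always true.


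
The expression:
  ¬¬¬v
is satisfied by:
  {v: False}


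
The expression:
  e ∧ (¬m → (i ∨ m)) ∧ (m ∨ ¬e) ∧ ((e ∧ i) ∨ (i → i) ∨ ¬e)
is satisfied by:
  {m: True, e: True}


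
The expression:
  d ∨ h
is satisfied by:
  {d: True, h: True}
  {d: True, h: False}
  {h: True, d: False}


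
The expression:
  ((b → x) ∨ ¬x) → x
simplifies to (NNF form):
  x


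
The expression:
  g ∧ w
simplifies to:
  g ∧ w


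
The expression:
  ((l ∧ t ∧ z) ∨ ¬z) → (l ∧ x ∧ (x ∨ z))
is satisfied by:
  {z: True, x: True, l: False, t: False}
  {z: True, x: False, l: False, t: False}
  {t: True, z: True, x: True, l: False}
  {t: True, z: True, x: False, l: False}
  {l: True, z: True, x: True, t: False}
  {l: True, z: True, x: False, t: False}
  {l: True, z: True, t: True, x: True}
  {x: True, l: True, z: False, t: False}
  {t: True, x: True, l: True, z: False}


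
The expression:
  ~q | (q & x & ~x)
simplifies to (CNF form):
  ~q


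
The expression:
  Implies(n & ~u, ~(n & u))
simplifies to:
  True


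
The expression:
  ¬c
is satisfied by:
  {c: False}


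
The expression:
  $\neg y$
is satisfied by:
  {y: False}


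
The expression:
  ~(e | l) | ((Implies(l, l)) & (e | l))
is always true.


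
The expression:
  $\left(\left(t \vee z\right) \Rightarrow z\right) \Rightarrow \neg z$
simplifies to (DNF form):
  $\neg z$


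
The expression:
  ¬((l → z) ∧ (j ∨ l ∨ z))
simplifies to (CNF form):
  ¬z ∧ (l ∨ ¬j)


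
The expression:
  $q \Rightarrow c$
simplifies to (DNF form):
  $c \vee \neg q$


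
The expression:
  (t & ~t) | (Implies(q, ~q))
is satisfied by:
  {q: False}


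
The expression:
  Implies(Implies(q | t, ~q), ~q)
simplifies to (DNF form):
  True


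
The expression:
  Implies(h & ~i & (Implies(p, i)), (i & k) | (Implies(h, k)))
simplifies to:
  i | k | p | ~h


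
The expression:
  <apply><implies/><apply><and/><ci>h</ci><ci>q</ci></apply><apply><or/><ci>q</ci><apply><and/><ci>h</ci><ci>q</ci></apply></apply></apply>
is always true.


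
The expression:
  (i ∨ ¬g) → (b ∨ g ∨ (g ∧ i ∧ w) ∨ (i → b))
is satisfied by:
  {b: True, g: True, i: False}
  {b: True, g: False, i: False}
  {g: True, b: False, i: False}
  {b: False, g: False, i: False}
  {b: True, i: True, g: True}
  {b: True, i: True, g: False}
  {i: True, g: True, b: False}


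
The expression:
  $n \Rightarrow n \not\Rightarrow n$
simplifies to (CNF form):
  $\neg n$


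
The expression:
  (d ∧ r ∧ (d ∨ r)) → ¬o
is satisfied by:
  {o: False, d: False, r: False}
  {r: True, o: False, d: False}
  {d: True, o: False, r: False}
  {r: True, d: True, o: False}
  {o: True, r: False, d: False}
  {r: True, o: True, d: False}
  {d: True, o: True, r: False}


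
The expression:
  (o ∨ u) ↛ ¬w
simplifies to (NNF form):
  w ∧ (o ∨ u)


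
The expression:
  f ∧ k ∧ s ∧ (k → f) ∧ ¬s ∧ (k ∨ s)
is never true.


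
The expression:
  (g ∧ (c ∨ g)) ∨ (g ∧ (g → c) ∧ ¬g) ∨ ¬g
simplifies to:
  True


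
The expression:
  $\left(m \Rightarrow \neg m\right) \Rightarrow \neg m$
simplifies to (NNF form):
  $\text{True}$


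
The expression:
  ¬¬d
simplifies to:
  d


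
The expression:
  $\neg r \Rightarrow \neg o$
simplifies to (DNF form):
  $r \vee \neg o$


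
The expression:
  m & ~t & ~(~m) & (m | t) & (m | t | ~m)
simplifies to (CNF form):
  m & ~t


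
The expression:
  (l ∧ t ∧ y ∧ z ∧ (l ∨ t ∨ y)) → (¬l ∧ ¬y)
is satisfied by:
  {l: False, z: False, t: False, y: False}
  {y: True, l: False, z: False, t: False}
  {t: True, l: False, z: False, y: False}
  {y: True, t: True, l: False, z: False}
  {z: True, y: False, l: False, t: False}
  {y: True, z: True, l: False, t: False}
  {t: True, z: True, y: False, l: False}
  {y: True, t: True, z: True, l: False}
  {l: True, t: False, z: False, y: False}
  {y: True, l: True, t: False, z: False}
  {t: True, l: True, y: False, z: False}
  {y: True, t: True, l: True, z: False}
  {z: True, l: True, t: False, y: False}
  {y: True, z: True, l: True, t: False}
  {t: True, z: True, l: True, y: False}


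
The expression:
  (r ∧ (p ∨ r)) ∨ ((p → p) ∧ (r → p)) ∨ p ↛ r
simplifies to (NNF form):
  True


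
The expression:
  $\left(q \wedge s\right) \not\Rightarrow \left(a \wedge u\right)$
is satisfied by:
  {s: True, q: True, u: False, a: False}
  {s: True, a: True, q: True, u: False}
  {s: True, u: True, q: True, a: False}


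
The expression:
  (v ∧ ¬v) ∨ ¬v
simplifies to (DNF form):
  ¬v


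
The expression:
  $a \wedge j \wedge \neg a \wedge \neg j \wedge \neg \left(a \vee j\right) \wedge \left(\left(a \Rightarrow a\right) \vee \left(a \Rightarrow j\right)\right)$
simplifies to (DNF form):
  $\text{False}$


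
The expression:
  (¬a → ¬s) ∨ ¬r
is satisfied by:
  {a: True, s: False, r: False}
  {s: False, r: False, a: False}
  {r: True, a: True, s: False}
  {r: True, s: False, a: False}
  {a: True, s: True, r: False}
  {s: True, a: False, r: False}
  {r: True, s: True, a: True}


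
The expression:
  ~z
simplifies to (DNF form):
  ~z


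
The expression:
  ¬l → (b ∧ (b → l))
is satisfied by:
  {l: True}


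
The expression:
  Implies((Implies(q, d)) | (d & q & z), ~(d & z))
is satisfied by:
  {z: False, d: False}
  {d: True, z: False}
  {z: True, d: False}


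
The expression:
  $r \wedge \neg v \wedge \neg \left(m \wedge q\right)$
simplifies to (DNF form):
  $\left(r \wedge \neg m \wedge \neg v\right) \vee \left(r \wedge \neg q \wedge \neg v\right)$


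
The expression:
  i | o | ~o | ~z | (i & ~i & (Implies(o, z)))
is always true.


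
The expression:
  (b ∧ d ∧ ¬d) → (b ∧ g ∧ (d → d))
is always true.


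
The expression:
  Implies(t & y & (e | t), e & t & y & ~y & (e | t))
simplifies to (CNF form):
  ~t | ~y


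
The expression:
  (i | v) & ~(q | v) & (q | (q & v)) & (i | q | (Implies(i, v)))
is never true.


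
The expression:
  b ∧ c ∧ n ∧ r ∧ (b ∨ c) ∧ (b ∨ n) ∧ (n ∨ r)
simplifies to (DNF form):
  b ∧ c ∧ n ∧ r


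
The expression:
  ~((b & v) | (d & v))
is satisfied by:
  {d: False, v: False, b: False}
  {b: True, d: False, v: False}
  {d: True, b: False, v: False}
  {b: True, d: True, v: False}
  {v: True, b: False, d: False}


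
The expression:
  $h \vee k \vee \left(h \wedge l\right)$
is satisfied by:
  {k: True, h: True}
  {k: True, h: False}
  {h: True, k: False}


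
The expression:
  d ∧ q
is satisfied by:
  {d: True, q: True}


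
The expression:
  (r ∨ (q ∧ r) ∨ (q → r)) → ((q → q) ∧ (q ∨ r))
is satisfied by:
  {r: True, q: True}
  {r: True, q: False}
  {q: True, r: False}


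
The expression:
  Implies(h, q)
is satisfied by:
  {q: True, h: False}
  {h: False, q: False}
  {h: True, q: True}


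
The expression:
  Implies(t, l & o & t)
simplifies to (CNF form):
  (l | ~t) & (o | ~t)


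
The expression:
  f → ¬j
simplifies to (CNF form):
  ¬f ∨ ¬j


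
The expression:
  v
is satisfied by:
  {v: True}


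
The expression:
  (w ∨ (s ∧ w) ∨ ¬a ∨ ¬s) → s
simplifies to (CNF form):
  s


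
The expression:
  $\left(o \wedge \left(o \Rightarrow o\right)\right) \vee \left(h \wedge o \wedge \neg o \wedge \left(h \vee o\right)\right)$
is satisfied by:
  {o: True}


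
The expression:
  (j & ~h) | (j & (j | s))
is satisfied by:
  {j: True}


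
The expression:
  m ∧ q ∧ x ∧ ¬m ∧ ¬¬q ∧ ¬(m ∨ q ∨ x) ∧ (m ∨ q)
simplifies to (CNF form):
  False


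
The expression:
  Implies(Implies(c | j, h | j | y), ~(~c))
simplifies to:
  c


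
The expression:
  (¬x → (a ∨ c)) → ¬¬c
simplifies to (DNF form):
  c ∨ (¬a ∧ ¬x)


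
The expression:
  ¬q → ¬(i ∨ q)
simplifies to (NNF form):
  q ∨ ¬i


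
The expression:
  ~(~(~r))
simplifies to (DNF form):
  ~r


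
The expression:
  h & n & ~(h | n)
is never true.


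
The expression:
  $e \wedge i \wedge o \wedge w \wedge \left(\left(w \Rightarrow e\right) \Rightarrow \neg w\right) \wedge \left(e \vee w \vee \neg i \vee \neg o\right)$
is never true.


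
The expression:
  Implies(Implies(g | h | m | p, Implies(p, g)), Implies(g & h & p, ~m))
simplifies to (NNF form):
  ~g | ~h | ~m | ~p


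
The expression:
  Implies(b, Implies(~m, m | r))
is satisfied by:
  {r: True, m: True, b: False}
  {r: True, m: False, b: False}
  {m: True, r: False, b: False}
  {r: False, m: False, b: False}
  {r: True, b: True, m: True}
  {r: True, b: True, m: False}
  {b: True, m: True, r: False}


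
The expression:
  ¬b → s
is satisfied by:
  {b: True, s: True}
  {b: True, s: False}
  {s: True, b: False}


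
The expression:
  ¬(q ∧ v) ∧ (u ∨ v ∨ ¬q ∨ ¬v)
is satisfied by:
  {v: False, q: False}
  {q: True, v: False}
  {v: True, q: False}


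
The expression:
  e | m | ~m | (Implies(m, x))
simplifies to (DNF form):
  True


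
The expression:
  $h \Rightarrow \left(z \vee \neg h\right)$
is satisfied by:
  {z: True, h: False}
  {h: False, z: False}
  {h: True, z: True}


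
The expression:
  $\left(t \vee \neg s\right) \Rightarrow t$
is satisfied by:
  {t: True, s: True}
  {t: True, s: False}
  {s: True, t: False}


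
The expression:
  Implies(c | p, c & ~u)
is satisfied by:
  {u: False, p: False, c: False}
  {c: True, u: False, p: False}
  {c: True, p: True, u: False}
  {u: True, p: False, c: False}


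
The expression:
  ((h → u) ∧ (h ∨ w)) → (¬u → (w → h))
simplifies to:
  h ∨ u ∨ ¬w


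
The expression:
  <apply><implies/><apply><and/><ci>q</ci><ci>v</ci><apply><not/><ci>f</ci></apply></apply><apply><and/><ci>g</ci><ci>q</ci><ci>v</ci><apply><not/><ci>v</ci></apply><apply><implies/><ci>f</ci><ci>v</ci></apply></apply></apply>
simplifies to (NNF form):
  <apply><or/><ci>f</ci><apply><not/><ci>q</ci></apply><apply><not/><ci>v</ci></apply></apply>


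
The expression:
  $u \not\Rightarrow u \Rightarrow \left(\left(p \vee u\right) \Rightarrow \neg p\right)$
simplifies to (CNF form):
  $\text{True}$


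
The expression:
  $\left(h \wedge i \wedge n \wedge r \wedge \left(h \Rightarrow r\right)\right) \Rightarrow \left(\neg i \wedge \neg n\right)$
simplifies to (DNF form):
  $\neg h \vee \neg i \vee \neg n \vee \neg r$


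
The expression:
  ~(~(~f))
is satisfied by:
  {f: False}


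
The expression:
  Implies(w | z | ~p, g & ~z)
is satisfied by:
  {g: True, p: True, z: False, w: False}
  {g: True, z: False, w: False, p: False}
  {g: True, p: True, w: True, z: False}
  {g: True, w: True, z: False, p: False}
  {p: True, z: False, w: False, g: False}


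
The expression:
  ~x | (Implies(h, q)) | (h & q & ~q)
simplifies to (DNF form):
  q | ~h | ~x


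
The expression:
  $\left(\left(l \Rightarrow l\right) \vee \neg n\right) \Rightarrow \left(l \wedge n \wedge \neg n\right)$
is never true.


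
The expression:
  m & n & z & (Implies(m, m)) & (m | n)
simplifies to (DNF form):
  m & n & z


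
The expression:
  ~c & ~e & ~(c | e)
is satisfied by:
  {e: False, c: False}


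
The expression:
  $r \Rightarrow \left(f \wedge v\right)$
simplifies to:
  $\left(f \wedge v\right) \vee \neg r$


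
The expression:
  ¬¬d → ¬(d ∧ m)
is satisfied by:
  {m: False, d: False}
  {d: True, m: False}
  {m: True, d: False}


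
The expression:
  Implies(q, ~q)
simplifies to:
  ~q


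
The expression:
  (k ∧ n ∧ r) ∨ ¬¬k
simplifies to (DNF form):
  k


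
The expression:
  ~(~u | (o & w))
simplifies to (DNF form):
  (u & ~o) | (u & ~w)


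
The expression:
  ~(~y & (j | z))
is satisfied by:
  {y: True, z: False, j: False}
  {j: True, y: True, z: False}
  {y: True, z: True, j: False}
  {j: True, y: True, z: True}
  {j: False, z: False, y: False}


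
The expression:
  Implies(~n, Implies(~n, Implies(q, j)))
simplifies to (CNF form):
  j | n | ~q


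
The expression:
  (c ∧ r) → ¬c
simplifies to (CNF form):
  ¬c ∨ ¬r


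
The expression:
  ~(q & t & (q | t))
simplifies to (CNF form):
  ~q | ~t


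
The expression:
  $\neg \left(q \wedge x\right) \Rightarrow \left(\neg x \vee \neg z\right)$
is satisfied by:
  {q: True, z: False, x: False}
  {z: False, x: False, q: False}
  {x: True, q: True, z: False}
  {x: True, z: False, q: False}
  {q: True, z: True, x: False}
  {z: True, q: False, x: False}
  {x: True, z: True, q: True}


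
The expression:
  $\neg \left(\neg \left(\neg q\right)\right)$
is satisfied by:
  {q: False}


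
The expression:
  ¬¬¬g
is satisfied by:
  {g: False}


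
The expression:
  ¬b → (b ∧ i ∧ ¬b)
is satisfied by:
  {b: True}


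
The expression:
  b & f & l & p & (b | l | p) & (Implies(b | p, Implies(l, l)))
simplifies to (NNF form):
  b & f & l & p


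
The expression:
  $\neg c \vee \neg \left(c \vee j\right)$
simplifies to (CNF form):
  $\neg c$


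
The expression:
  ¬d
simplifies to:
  ¬d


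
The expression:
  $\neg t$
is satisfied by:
  {t: False}


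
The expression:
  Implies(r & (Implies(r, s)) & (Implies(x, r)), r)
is always true.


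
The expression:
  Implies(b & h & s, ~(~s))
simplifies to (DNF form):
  True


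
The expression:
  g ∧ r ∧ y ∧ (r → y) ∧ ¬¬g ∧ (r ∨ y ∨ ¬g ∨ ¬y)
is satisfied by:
  {r: True, g: True, y: True}


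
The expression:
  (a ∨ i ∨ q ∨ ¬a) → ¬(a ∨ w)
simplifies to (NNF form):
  ¬a ∧ ¬w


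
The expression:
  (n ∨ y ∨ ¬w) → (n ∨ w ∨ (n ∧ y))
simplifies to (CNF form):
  n ∨ w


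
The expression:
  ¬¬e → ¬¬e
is always true.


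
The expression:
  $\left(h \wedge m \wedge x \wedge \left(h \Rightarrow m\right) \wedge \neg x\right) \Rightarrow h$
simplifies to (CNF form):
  $\text{True}$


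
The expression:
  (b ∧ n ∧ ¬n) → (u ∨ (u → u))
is always true.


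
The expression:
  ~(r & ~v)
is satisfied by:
  {v: True, r: False}
  {r: False, v: False}
  {r: True, v: True}


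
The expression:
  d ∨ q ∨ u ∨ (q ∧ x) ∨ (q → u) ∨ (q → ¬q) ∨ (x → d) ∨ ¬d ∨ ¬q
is always true.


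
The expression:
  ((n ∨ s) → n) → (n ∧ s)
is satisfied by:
  {s: True}


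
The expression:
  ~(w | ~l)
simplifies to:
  l & ~w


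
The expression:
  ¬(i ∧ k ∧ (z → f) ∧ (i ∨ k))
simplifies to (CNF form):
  (z ∨ ¬i ∨ ¬k) ∧ (¬f ∨ ¬i ∨ ¬k)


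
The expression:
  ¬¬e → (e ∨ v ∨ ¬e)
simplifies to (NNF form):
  True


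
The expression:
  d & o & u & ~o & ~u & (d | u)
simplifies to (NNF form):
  False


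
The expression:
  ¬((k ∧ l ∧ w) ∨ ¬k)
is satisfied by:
  {k: True, l: False, w: False}
  {w: True, k: True, l: False}
  {l: True, k: True, w: False}


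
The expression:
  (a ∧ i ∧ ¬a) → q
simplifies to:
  True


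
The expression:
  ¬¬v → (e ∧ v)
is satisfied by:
  {e: True, v: False}
  {v: False, e: False}
  {v: True, e: True}


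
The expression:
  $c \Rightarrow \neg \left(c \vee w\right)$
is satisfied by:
  {c: False}


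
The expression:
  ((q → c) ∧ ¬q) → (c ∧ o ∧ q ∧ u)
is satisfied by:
  {q: True}


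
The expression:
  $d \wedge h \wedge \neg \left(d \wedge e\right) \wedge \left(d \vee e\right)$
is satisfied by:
  {h: True, d: True, e: False}


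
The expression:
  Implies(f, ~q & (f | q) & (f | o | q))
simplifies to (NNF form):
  ~f | ~q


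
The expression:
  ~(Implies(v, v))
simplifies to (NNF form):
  False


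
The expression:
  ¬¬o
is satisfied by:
  {o: True}


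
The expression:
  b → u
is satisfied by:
  {u: True, b: False}
  {b: False, u: False}
  {b: True, u: True}


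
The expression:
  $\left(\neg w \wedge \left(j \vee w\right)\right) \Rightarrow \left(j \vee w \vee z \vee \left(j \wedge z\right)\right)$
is always true.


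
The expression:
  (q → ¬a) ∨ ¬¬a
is always true.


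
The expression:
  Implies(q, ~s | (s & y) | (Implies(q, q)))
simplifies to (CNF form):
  True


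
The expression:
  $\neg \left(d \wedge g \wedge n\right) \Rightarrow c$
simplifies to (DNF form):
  $c \vee \left(d \wedge g \wedge n\right)$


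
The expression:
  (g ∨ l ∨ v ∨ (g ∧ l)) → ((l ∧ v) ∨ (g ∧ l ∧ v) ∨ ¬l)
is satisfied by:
  {v: True, l: False}
  {l: False, v: False}
  {l: True, v: True}


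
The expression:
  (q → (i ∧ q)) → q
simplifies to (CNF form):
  q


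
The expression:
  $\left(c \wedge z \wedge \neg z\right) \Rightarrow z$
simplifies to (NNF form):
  $\text{True}$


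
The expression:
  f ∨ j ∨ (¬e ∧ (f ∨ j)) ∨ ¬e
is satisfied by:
  {f: True, j: True, e: False}
  {f: True, j: False, e: False}
  {j: True, f: False, e: False}
  {f: False, j: False, e: False}
  {f: True, e: True, j: True}
  {f: True, e: True, j: False}
  {e: True, j: True, f: False}


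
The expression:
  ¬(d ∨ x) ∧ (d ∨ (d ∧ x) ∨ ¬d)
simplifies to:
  ¬d ∧ ¬x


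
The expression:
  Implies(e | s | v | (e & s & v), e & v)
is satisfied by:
  {e: True, v: True, s: False}
  {e: True, s: True, v: True}
  {s: False, v: False, e: False}


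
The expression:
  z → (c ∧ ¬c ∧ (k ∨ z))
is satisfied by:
  {z: False}


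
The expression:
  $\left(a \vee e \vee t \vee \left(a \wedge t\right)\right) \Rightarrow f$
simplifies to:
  $f \vee \left(\neg a \wedge \neg e \wedge \neg t\right)$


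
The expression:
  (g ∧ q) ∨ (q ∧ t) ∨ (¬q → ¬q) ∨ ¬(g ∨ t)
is always true.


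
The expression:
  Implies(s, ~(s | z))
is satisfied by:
  {s: False}


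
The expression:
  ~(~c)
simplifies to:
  c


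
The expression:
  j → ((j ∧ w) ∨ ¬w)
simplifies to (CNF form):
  True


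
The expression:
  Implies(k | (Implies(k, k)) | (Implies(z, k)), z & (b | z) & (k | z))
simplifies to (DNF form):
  z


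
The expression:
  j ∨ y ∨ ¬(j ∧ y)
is always true.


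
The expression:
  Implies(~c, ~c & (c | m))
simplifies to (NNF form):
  c | m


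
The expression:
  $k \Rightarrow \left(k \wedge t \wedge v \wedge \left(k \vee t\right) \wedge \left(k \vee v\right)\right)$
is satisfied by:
  {v: True, t: True, k: False}
  {v: True, t: False, k: False}
  {t: True, v: False, k: False}
  {v: False, t: False, k: False}
  {v: True, k: True, t: True}


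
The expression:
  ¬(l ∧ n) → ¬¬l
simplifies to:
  l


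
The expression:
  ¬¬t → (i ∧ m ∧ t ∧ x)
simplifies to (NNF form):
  (i ∧ m ∧ x) ∨ ¬t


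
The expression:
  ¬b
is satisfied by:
  {b: False}


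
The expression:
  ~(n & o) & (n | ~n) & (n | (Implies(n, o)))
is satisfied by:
  {o: False, n: False}
  {n: True, o: False}
  {o: True, n: False}


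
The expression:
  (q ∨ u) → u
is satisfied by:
  {u: True, q: False}
  {q: False, u: False}
  {q: True, u: True}


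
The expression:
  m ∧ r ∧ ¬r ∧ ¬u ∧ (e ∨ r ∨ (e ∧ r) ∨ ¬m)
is never true.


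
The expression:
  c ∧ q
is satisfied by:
  {c: True, q: True}


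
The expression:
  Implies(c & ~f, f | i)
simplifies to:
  f | i | ~c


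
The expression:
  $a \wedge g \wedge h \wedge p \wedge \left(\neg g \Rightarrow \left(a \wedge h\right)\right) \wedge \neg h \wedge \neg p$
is never true.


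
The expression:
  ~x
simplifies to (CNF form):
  ~x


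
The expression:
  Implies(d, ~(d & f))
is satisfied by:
  {d: False, f: False}
  {f: True, d: False}
  {d: True, f: False}


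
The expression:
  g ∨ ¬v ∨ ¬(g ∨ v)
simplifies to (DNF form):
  g ∨ ¬v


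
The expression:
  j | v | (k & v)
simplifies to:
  j | v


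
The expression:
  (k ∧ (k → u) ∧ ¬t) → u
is always true.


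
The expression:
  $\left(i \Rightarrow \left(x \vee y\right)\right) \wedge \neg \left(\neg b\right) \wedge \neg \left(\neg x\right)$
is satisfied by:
  {b: True, x: True}


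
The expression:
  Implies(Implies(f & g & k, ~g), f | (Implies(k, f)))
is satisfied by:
  {f: True, k: False}
  {k: False, f: False}
  {k: True, f: True}


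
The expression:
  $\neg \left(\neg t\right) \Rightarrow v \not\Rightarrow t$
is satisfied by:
  {t: False}


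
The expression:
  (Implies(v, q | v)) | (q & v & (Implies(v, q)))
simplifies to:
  True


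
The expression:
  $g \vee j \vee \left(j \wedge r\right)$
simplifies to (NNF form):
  $g \vee j$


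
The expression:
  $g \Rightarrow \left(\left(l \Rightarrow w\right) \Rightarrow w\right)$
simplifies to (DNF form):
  $l \vee w \vee \neg g$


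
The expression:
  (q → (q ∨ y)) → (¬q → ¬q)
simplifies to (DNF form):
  True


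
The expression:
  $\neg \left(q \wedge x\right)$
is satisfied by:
  {q: False, x: False}
  {x: True, q: False}
  {q: True, x: False}


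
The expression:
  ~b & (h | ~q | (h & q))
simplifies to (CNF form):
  ~b & (h | ~q)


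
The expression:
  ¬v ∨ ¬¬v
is always true.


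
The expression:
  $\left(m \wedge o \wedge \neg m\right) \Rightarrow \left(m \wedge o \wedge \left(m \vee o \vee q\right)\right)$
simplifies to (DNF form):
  $\text{True}$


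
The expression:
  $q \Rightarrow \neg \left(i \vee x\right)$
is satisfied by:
  {i: False, q: False, x: False}
  {x: True, i: False, q: False}
  {i: True, x: False, q: False}
  {x: True, i: True, q: False}
  {q: True, x: False, i: False}


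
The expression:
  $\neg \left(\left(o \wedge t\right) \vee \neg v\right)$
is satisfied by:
  {v: True, o: False, t: False}
  {t: True, v: True, o: False}
  {o: True, v: True, t: False}


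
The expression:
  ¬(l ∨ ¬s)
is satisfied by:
  {s: True, l: False}


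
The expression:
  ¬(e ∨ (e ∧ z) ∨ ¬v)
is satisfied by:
  {v: True, e: False}


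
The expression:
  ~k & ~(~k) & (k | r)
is never true.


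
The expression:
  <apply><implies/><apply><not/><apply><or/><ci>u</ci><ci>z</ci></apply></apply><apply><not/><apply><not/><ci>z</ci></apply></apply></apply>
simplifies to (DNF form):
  <apply><or/><ci>u</ci><ci>z</ci></apply>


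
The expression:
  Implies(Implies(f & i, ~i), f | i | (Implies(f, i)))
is always true.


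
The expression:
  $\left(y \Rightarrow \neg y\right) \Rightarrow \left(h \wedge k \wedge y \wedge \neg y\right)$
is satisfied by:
  {y: True}


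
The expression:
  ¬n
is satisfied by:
  {n: False}


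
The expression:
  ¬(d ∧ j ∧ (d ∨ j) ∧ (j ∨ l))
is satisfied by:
  {d: False, j: False}
  {j: True, d: False}
  {d: True, j: False}


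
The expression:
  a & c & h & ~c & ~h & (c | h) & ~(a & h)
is never true.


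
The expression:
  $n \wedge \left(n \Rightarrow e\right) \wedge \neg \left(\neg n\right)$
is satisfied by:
  {e: True, n: True}


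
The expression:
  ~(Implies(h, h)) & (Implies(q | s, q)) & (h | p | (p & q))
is never true.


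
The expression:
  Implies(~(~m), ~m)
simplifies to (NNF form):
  ~m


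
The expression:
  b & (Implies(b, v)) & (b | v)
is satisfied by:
  {b: True, v: True}


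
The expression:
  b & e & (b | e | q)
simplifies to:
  b & e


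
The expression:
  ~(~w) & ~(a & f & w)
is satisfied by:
  {w: True, a: False, f: False}
  {f: True, w: True, a: False}
  {a: True, w: True, f: False}


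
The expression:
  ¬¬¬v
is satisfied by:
  {v: False}


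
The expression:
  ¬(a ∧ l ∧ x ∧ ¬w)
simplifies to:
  w ∨ ¬a ∨ ¬l ∨ ¬x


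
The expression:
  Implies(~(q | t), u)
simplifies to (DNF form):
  q | t | u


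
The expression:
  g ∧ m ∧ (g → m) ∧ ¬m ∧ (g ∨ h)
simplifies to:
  False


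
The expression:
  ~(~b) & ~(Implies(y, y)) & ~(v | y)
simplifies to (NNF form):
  False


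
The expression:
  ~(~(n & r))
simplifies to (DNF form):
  n & r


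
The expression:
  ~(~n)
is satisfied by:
  {n: True}


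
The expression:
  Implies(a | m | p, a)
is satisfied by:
  {a: True, m: False, p: False}
  {a: True, p: True, m: False}
  {a: True, m: True, p: False}
  {a: True, p: True, m: True}
  {p: False, m: False, a: False}


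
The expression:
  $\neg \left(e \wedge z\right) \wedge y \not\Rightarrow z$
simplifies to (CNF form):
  $y \wedge \neg z$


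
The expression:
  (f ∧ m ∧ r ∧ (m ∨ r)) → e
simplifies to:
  e ∨ ¬f ∨ ¬m ∨ ¬r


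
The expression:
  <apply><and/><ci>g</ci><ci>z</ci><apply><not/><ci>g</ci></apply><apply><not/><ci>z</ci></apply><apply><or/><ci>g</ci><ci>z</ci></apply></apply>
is never true.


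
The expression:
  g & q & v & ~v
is never true.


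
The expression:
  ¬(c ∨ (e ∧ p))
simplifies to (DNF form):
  (¬c ∧ ¬e) ∨ (¬c ∧ ¬p)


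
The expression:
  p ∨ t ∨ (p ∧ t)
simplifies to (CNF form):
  p ∨ t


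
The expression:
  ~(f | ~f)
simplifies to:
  False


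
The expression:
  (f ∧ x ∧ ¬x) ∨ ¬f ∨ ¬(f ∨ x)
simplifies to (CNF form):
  ¬f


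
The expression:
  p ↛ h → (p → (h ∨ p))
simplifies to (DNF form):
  True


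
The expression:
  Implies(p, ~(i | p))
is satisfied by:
  {p: False}


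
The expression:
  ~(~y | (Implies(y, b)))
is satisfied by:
  {y: True, b: False}


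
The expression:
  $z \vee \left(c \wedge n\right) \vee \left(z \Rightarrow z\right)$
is always true.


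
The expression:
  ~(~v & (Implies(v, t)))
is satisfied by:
  {v: True}


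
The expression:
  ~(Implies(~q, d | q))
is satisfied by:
  {q: False, d: False}


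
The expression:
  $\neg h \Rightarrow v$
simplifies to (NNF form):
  $h \vee v$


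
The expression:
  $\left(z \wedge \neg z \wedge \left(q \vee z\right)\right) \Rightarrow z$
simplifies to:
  $\text{True}$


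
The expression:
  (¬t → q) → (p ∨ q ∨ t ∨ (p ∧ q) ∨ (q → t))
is always true.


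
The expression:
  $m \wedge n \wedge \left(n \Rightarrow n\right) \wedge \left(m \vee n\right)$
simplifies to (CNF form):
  $m \wedge n$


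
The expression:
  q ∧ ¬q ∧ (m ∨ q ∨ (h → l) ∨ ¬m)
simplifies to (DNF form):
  False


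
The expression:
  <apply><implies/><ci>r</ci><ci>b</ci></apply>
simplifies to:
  <apply><or/><ci>b</ci><apply><not/><ci>r</ci></apply></apply>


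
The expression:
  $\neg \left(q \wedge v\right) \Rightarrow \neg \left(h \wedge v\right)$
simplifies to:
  $q \vee \neg h \vee \neg v$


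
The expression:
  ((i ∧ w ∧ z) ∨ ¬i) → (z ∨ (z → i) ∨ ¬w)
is always true.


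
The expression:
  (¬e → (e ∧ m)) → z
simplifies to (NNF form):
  z ∨ ¬e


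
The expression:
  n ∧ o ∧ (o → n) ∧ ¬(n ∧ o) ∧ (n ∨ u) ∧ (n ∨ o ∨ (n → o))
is never true.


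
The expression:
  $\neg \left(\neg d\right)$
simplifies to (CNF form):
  $d$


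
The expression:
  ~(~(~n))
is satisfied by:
  {n: False}


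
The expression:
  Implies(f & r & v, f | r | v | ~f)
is always true.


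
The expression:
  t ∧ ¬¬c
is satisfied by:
  {t: True, c: True}


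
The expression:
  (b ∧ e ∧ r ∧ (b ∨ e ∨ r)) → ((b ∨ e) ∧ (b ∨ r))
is always true.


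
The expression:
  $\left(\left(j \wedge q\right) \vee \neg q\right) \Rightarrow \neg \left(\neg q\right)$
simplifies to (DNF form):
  $q$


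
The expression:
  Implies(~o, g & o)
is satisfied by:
  {o: True}


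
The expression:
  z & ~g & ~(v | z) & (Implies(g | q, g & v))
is never true.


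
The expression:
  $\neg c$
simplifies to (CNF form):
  $\neg c$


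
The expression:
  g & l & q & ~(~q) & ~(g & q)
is never true.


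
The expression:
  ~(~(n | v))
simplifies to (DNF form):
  n | v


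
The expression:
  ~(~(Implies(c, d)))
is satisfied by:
  {d: True, c: False}
  {c: False, d: False}
  {c: True, d: True}


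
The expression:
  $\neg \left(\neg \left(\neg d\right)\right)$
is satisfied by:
  {d: False}


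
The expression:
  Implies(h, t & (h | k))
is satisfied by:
  {t: True, h: False}
  {h: False, t: False}
  {h: True, t: True}


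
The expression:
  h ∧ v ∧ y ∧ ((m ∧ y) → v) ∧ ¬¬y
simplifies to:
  h ∧ v ∧ y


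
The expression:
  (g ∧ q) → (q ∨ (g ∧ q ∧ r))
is always true.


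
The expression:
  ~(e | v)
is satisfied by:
  {v: False, e: False}


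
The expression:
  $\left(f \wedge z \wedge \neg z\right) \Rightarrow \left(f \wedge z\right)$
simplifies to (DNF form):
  $\text{True}$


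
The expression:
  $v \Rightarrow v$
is always true.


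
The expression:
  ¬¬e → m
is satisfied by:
  {m: True, e: False}
  {e: False, m: False}
  {e: True, m: True}


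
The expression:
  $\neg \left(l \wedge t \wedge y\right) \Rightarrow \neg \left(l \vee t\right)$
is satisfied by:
  {y: True, t: False, l: False}
  {y: False, t: False, l: False}
  {l: True, t: True, y: True}


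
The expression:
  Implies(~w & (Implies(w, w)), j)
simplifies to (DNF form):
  j | w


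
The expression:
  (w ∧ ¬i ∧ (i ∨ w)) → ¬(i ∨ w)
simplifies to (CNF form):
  i ∨ ¬w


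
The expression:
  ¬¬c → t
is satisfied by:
  {t: True, c: False}
  {c: False, t: False}
  {c: True, t: True}


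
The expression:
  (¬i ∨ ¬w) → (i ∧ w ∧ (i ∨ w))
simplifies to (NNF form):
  i ∧ w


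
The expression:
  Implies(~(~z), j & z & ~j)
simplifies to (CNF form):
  ~z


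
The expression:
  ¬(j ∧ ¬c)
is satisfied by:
  {c: True, j: False}
  {j: False, c: False}
  {j: True, c: True}


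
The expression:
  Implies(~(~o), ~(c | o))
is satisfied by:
  {o: False}


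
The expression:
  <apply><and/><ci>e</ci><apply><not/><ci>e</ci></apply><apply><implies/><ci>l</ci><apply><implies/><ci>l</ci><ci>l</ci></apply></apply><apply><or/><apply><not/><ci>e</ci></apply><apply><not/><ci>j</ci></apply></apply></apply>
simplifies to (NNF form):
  <false/>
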